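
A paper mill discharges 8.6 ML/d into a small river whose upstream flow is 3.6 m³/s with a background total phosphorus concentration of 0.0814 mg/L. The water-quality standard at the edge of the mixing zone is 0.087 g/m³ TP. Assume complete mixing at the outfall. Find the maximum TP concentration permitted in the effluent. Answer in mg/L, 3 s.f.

8.6 ML/d = 0.09954 m³/s.
Mass balance: 0.087·3.7 = 0.09954·Cₑ + 3.6·0.0814.
Cₑ = (0.3219 − 0.293) / 0.09954 = 0.2895 mg/L.

0.290 mg/L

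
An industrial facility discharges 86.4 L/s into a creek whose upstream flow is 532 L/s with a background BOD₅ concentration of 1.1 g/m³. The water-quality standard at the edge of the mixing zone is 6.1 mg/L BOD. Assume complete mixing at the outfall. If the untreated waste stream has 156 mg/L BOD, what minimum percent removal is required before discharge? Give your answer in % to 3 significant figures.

86.4 L/s = 0.0864 m³/s.
532 L/s = 0.532 m³/s.
Mass balance: 6.1·0.6184 = 0.0864·Cₑ + 0.532·1.1.
Cₑ = (3.772 − 0.5852) / 0.0864 = 36.89 mg/L.
Required removal = 1 − 36.89/156 = 76.35 %.

76.4 %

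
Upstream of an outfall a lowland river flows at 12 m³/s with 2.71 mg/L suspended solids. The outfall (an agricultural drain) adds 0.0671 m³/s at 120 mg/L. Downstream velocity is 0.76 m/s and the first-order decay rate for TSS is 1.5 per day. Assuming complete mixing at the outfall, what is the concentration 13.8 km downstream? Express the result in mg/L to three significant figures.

2.45 mg/L

After complete mixing, C₀ = (0.0671·120 + 12·2.71) / 12.07 = 3.362 mg/L.
Travel time t = 1.38e+04 m / 0.76 m/s = 1.816e+04 s = 0.2102 d.
C = 3.362·exp(−1.5·0.2102) = 3.362·0.7296 = 2.453 mg/L.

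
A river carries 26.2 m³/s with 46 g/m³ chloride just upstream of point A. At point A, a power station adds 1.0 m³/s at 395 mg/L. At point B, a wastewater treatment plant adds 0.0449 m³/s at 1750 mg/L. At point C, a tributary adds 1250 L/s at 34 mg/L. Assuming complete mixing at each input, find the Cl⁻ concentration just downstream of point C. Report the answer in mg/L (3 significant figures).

60.4 mg/L

After input A: C = (26.2·46 + 1·395) / 27.2 = 58.83 mg/L.
After input B: C = (27.2·58.83 + 0.0449·1750) / 27.24 = 61.62 mg/L.
1250 L/s = 1.25 m³/s.
After input C: C = (27.24·61.62 + 1.25·34) / 28.49 = 60.41 mg/L.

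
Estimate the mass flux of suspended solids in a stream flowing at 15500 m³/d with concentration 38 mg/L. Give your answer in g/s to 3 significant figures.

15500 m³/d = 0.1794 m³/s.
Mass flux = Q·C = 0.1794 m³/s × 38 g/m³ = 6.817 g/s.

6.82 g/s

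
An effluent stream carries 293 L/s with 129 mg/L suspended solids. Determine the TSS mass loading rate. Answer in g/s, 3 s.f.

37.8 g/s

293 L/s = 0.293 m³/s.
Mass flux = Q·C = 0.293 m³/s × 129 g/m³ = 37.8 g/s.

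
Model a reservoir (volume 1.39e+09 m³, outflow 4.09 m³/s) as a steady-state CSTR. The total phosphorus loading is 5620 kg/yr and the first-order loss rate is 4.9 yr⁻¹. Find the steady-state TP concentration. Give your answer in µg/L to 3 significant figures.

0.810 µg/L

Outflow Q = 4.09 m³/s × 3.156e+07 s/yr = 1.291e+08 m³/yr.
Steady-state CSTR mass balance: W = Q·C + k·V·C, so C = W/(Q + kV).
Q + kV = 1.291e+08 + 4.9·1.39e+09 = 6.94e+09 m³/yr.
C = 5620/6.94e+09 = 8.098e-07 kg/m³ = 0.0008098 mg/L = 0.8098 µg/L.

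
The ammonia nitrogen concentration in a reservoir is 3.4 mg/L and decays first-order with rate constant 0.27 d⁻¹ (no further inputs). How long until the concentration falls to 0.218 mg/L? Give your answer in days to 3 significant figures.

t = ln(C₀/C)/k = ln(3.4/0.218)/0.27 = 2.747/0.27 = 10.17 d.

10.2 d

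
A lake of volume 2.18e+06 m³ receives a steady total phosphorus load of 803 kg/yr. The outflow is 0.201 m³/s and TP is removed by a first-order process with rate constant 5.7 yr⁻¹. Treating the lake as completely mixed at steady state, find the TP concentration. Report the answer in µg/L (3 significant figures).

42.8 µg/L

Outflow Q = 0.201 m³/s × 3.156e+07 s/yr = 6.343e+06 m³/yr.
Steady-state CSTR mass balance: W = Q·C + k·V·C, so C = W/(Q + kV).
Q + kV = 6.343e+06 + 5.7·2.18e+06 = 1.877e+07 m³/yr.
C = 803/1.877e+07 = 4.278e-05 kg/m³ = 0.04278 mg/L = 42.78 µg/L.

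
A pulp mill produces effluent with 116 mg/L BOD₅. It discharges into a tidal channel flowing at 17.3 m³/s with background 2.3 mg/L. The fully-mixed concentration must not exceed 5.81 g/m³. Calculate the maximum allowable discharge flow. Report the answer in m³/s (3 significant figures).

0.551 m³/s

Mass balance at complete mixing: C_std·(Q_w + Q_r) = Q_w·C_e + Q_r·C_b.
Rearranging, Q_w = Q_r·(C_std − C_b)/(C_e − C_std) = 17.3·(5.81 − 2.3) / (116 − 5.81) = 0.5511 m³/s.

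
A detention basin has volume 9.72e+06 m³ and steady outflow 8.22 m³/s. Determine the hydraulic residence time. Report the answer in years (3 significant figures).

0.0375 yr

Q = 8.22 m³/s × 3.156e+07 s/yr = 2.594e+08 m³/yr.
Hydraulic residence time τ = V/Q = 9.72e+06/2.594e+08 = 0.03747 yr.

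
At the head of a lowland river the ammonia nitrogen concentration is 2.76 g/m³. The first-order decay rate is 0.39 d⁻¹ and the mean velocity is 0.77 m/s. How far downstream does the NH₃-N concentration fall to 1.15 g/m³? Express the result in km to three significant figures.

149 km

From C = C₀·e^(−kt), t = ln(C₀/C)/k = ln(2.76/1.15)/0.39 = 0.8755/0.39 = 2.245 d.
Distance = v·t = 0.77 m/s × 1.939e+05 s = 1.493e+05 m = 149.3 km.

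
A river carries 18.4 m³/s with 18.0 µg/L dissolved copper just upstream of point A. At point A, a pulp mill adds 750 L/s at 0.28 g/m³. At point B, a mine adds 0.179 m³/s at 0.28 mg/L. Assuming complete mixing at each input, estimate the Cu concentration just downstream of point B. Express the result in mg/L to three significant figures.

18.0 µg/L = 0.018 mg/L.
750 L/s = 0.75 m³/s.
After input A: C = (18.4·0.018 + 0.75·0.28) / 19.15 = 0.02826 mg/L.
After input B: C = (19.15·0.02826 + 0.179·0.28) / 19.33 = 0.03059 mg/L.

0.0306 mg/L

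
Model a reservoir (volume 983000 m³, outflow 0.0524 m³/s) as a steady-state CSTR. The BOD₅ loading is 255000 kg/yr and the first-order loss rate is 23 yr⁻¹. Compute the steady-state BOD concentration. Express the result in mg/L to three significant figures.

Outflow Q = 0.0524 m³/s × 3.156e+07 s/yr = 1.654e+06 m³/yr.
Steady-state CSTR mass balance: W = Q·C + k·V·C, so C = W/(Q + kV).
Q + kV = 1.654e+06 + 23·983000 = 2.426e+07 m³/yr.
C = 255000/2.426e+07 = 0.01051 kg/m³ = 10.51 mg/L.

10.5 mg/L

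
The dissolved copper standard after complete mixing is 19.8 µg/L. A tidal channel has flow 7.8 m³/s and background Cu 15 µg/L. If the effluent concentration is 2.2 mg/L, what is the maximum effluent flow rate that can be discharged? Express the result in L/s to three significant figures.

17.2 L/s

15 µg/L = 0.015 mg/L.
19.8 µg/L = 0.0198 mg/L.
Mass balance at complete mixing: C_std·(Q_w + Q_r) = Q_w·C_e + Q_r·C_b.
Rearranging, Q_w = Q_r·(C_std − C_b)/(C_e − C_std) = 7.8·(0.0198 − 0.015) / (2.2 − 0.0198) = 0.01717 m³/s.
= 17.17 L/s.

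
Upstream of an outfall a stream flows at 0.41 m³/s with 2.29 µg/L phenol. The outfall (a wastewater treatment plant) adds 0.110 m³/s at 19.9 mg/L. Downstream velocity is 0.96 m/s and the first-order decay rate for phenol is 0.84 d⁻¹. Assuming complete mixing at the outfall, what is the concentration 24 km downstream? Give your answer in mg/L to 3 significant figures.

2.29 µg/L = 0.00229 mg/L.
After complete mixing, C₀ = (0.11·19.9 + 0.41·0.00229) / 0.52 = 4.211 mg/L.
Travel time t = 2.4e+04 m / 0.96 m/s = 2.5e+04 s = 0.2894 d.
C = 4.211·exp(−0.84·0.2894) = 4.211·0.7842 = 3.303 mg/L.

3.30 mg/L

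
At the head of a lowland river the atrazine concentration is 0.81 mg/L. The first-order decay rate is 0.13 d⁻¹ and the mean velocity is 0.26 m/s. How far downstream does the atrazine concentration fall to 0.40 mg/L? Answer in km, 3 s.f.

From C = C₀·e^(−kt), t = ln(C₀/C)/k = ln(0.81/0.40)/0.13 = 0.7056/0.13 = 5.427 d.
Distance = v·t = 0.26 m/s × 4.689e+05 s = 1.219e+05 m = 121.9 km.

122 km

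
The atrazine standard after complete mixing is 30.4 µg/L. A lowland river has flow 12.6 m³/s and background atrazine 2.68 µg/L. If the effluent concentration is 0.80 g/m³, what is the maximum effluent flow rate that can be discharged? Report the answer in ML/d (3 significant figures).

39.2 ML/d

2.68 µg/L = 0.00268 mg/L.
30.4 µg/L = 0.0304 mg/L.
Mass balance at complete mixing: C_std·(Q_w + Q_r) = Q_w·C_e + Q_r·C_b.
Rearranging, Q_w = Q_r·(C_std − C_b)/(C_e − C_std) = 12.6·(0.0304 − 0.00268) / (0.8 − 0.0304) = 0.4538 m³/s.
= 39.21 ML/d.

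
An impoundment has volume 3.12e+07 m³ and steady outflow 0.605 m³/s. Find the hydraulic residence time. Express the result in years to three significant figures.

Q = 0.605 m³/s × 3.156e+07 s/yr = 1.909e+07 m³/yr.
Hydraulic residence time τ = V/Q = 3.12e+07/1.909e+07 = 1.634 yr.

1.63 yr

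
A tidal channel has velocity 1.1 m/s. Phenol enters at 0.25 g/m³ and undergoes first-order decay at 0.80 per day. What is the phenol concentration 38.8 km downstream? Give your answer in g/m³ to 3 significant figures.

0.180 g/m³

Travel time t = 38.8 km / 1.1 m/s = 3.88e+04/1.1 = 3.527e+04 s = 0.4082 d.
First-order decay: C = 0.25·exp(−0.80·0.4082) = 0.25·0.7214 = 0.1803 g/m³.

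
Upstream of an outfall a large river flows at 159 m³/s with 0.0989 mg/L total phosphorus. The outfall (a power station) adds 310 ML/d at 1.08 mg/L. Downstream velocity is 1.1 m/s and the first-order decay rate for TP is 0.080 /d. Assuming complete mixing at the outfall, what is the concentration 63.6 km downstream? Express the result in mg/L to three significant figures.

0.114 mg/L

310 ML/d = 3.588 m³/s.
After complete mixing, C₀ = (3.588·1.08 + 159·0.0989) / 162.6 = 0.1206 mg/L.
Travel time t = 6.36e+04 m / 1.1 m/s = 5.782e+04 s = 0.6692 d.
C = 0.1206·exp(−0.080·0.6692) = 0.1206·0.9479 = 0.1143 mg/L.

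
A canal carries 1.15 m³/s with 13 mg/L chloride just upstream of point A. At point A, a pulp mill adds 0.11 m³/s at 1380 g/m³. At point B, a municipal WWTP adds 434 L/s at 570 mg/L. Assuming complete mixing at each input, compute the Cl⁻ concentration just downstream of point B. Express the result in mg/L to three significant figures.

244 mg/L

After input A: C = (1.15·13 + 0.11·1380) / 1.26 = 132.3 mg/L.
434 L/s = 0.434 m³/s.
After input B: C = (1.26·132.3 + 0.434·570) / 1.694 = 244.5 mg/L.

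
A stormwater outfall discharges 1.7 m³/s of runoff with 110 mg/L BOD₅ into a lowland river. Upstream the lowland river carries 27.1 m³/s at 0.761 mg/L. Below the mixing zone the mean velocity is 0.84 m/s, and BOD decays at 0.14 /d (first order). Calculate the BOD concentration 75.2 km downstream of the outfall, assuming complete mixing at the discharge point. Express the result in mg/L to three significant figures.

6.24 mg/L

After complete mixing, C₀ = (1.7·110 + 27.1·0.761) / 28.8 = 7.209 mg/L.
Travel time t = 7.52e+04 m / 0.84 m/s = 8.952e+04 s = 1.036 d.
C = 7.209·exp(−0.14·1.036) = 7.209·0.865 = 6.236 mg/L.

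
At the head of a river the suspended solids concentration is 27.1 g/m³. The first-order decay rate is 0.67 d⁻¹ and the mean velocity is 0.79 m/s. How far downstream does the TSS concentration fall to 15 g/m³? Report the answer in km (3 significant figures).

From C = C₀·e^(−kt), t = ln(C₀/C)/k = ln(27.1/15)/0.67 = 0.5915/0.67 = 0.8828 d.
Distance = v·t = 0.79 m/s × 7.627e+04 s = 6.026e+04 m = 60.26 km.

60.3 km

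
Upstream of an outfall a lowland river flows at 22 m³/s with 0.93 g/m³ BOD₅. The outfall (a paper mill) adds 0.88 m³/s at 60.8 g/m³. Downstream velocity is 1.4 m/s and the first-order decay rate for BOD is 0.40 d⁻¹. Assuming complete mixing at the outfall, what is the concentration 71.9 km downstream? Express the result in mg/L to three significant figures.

After complete mixing, C₀ = (0.88·60.8 + 22·0.93) / 22.88 = 3.233 mg/L.
Travel time t = 7.19e+04 m / 1.4 m/s = 5.136e+04 s = 0.5944 d.
C = 3.233·exp(−0.40·0.5944) = 3.233·0.7884 = 2.549 mg/L.

2.55 mg/L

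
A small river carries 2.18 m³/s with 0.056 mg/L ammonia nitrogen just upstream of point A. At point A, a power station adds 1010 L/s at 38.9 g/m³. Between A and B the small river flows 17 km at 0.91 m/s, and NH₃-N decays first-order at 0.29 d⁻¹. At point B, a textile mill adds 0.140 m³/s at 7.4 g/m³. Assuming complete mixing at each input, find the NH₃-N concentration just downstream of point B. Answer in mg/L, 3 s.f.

11.4 mg/L

1010 L/s = 1.01 m³/s.
After input A: C = (2.18·0.056 + 1.01·38.9) / 3.19 = 12.35 mg/L.
Over the 17 km reach to input B (t = 1.868e+04 s = 0.2162 d), decay gives C = 12.35·exp(−0.29·0.2162) = 11.6 mg/L.
After input B: C = (3.19·11.6 + 0.14·7.4) / 3.33 = 11.43 mg/L.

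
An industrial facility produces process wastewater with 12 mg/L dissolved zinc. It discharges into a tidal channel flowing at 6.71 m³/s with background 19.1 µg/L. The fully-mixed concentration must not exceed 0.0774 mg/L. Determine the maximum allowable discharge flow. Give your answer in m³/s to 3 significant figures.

0.0328 m³/s

19.1 µg/L = 0.0191 mg/L.
Mass balance at complete mixing: C_std·(Q_w + Q_r) = Q_w·C_e + Q_r·C_b.
Rearranging, Q_w = Q_r·(C_std − C_b)/(C_e − C_std) = 6.71·(0.0774 − 0.0191) / (12 − 0.0774) = 0.03281 m³/s.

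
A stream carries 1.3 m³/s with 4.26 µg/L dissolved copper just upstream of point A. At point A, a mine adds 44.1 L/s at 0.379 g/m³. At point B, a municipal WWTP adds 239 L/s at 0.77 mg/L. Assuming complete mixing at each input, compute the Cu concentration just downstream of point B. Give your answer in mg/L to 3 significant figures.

0.130 mg/L

4.26 µg/L = 0.00426 mg/L.
44.1 L/s = 0.0441 m³/s.
After input A: C = (1.3·0.00426 + 0.0441·0.379) / 1.344 = 0.01656 mg/L.
239 L/s = 0.239 m³/s.
After input B: C = (1.344·0.01656 + 0.239·0.77) / 1.583 = 0.1303 mg/L.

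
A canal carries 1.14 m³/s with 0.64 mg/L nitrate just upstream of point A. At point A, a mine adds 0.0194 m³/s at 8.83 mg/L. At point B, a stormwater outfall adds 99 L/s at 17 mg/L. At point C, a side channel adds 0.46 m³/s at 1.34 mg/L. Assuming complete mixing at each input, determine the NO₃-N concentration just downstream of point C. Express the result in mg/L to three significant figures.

After input A: C = (1.14·0.64 + 0.0194·8.83) / 1.159 = 0.777 mg/L.
99 L/s = 0.099 m³/s.
After input B: C = (1.159·0.777 + 0.099·17) / 1.258 = 2.053 mg/L.
After input C: C = (1.258·2.053 + 0.46·1.34) / 1.718 = 1.862 mg/L.

1.86 mg/L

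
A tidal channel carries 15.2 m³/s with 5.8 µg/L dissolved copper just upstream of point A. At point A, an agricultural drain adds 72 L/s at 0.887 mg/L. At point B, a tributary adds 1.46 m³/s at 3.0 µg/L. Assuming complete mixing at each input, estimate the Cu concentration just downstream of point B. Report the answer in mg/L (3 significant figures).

0.00935 mg/L

5.8 µg/L = 0.0058 mg/L.
72 L/s = 0.072 m³/s.
After input A: C = (15.2·0.0058 + 0.072·0.887) / 15.27 = 0.009954 mg/L.
3.0 µg/L = 0.003 mg/L.
After input B: C = (15.27·0.009954 + 1.46·0.003) / 16.73 = 0.009348 mg/L.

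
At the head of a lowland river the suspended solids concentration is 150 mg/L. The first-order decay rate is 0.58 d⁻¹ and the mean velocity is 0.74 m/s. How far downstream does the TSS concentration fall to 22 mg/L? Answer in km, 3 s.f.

212 km

From C = C₀·e^(−kt), t = ln(C₀/C)/k = ln(150/22)/0.58 = 1.92/0.58 = 3.31 d.
Distance = v·t = 0.74 m/s × 2.86e+05 s = 2.116e+05 m = 211.6 km.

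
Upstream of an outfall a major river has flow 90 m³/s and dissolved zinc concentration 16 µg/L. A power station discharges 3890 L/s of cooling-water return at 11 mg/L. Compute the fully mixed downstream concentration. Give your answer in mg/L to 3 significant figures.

3890 L/s = 3.89 m³/s.
16 µg/L = 0.016 mg/L.
By mass balance at complete mixing, C = (3.89·11 + 90·0.016) / (3.89 + 90) = 44.23/93.89 = 0.4711 mg/L.

0.471 mg/L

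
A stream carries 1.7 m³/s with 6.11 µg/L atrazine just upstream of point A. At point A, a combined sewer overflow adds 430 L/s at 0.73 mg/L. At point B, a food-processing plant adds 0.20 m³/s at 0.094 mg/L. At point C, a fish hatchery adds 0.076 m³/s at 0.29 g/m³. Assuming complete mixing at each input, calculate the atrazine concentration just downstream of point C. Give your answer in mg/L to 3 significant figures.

0.152 mg/L

6.11 µg/L = 0.00611 mg/L.
430 L/s = 0.43 m³/s.
After input A: C = (1.7·0.00611 + 0.43·0.73) / 2.13 = 0.1522 mg/L.
After input B: C = (2.13·0.1522 + 0.2·0.094) / 2.33 = 0.1472 mg/L.
After input C: C = (2.33·0.1472 + 0.076·0.29) / 2.406 = 0.1518 mg/L.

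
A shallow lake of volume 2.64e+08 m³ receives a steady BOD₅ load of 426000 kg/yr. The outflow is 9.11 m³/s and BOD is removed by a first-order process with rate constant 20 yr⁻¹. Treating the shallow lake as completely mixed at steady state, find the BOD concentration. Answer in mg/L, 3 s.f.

0.0765 mg/L

Outflow Q = 9.11 m³/s × 3.156e+07 s/yr = 2.875e+08 m³/yr.
Steady-state CSTR mass balance: W = Q·C + k·V·C, so C = W/(Q + kV).
Q + kV = 2.875e+08 + 20·2.64e+08 = 5.567e+09 m³/yr.
C = 426000/5.567e+09 = 7.652e-05 kg/m³ = 0.07652 mg/L.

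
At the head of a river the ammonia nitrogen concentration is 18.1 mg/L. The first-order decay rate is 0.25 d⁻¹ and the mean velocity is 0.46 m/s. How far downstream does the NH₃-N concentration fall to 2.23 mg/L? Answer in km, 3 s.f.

333 km

From C = C₀·e^(−kt), t = ln(C₀/C)/k = ln(18.1/2.23)/0.25 = 2.094/0.25 = 8.376 d.
Distance = v·t = 0.46 m/s × 7.237e+05 s = 3.329e+05 m = 332.9 km.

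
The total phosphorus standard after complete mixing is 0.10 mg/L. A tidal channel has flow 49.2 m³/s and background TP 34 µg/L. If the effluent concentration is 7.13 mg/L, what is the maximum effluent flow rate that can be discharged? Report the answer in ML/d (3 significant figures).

34 µg/L = 0.034 mg/L.
Mass balance at complete mixing: C_std·(Q_w + Q_r) = Q_w·C_e + Q_r·C_b.
Rearranging, Q_w = Q_r·(C_std − C_b)/(C_e − C_std) = 49.2·(0.1 − 0.034) / (7.13 − 0.1) = 0.4619 m³/s.
= 39.91 ML/d.

39.9 ML/d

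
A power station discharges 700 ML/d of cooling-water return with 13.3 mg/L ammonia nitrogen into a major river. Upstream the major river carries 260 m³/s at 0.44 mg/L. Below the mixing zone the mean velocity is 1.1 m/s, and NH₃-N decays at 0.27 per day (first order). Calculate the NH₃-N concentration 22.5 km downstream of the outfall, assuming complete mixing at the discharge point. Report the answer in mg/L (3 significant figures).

0.777 mg/L

700 ML/d = 8.102 m³/s.
After complete mixing, C₀ = (8.102·13.3 + 260·0.44) / 268.1 = 0.8286 mg/L.
Travel time t = 2.25e+04 m / 1.1 m/s = 2.045e+04 s = 0.2367 d.
C = 0.8286·exp(−0.27·0.2367) = 0.8286·0.9381 = 0.7773 mg/L.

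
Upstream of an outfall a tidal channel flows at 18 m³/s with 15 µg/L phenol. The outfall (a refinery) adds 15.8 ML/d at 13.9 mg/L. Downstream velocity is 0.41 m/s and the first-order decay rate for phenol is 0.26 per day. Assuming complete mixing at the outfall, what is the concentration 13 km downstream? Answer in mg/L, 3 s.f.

15.8 ML/d = 0.1829 m³/s.
15 µg/L = 0.015 mg/L.
After complete mixing, C₀ = (0.1829·13.9 + 18·0.015) / 18.18 = 0.1546 mg/L.
Travel time t = 1.3e+04 m / 0.41 m/s = 3.171e+04 s = 0.367 d.
C = 0.1546·exp(−0.26·0.367) = 0.1546·0.909 = 0.1406 mg/L.

0.141 mg/L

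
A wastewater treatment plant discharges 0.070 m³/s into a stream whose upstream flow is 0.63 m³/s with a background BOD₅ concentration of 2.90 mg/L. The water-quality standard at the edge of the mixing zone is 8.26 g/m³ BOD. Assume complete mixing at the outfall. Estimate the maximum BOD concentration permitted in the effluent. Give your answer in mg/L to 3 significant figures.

Mass balance: 8.26·0.7 = 0.07·Cₑ + 0.63·2.9.
Cₑ = (5.782 − 1.827) / 0.07 = 56.5 mg/L.

56.5 mg/L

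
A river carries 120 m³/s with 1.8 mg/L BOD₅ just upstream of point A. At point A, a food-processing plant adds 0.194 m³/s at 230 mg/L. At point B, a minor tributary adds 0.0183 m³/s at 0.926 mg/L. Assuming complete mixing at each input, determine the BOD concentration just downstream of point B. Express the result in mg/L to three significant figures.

After input A: C = (120·1.8 + 0.194·230) / 120.2 = 2.168 mg/L.
After input B: C = (120.2·2.168 + 0.0183·0.926) / 120.2 = 2.168 mg/L.

2.17 mg/L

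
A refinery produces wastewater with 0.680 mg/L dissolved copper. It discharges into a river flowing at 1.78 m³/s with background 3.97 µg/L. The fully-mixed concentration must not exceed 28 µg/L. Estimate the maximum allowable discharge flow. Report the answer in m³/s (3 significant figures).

0.0656 m³/s

3.97 µg/L = 0.00397 mg/L.
28 µg/L = 0.028 mg/L.
Mass balance at complete mixing: C_std·(Q_w + Q_r) = Q_w·C_e + Q_r·C_b.
Rearranging, Q_w = Q_r·(C_std − C_b)/(C_e − C_std) = 1.78·(0.028 − 0.00397) / (0.68 − 0.028) = 0.0656 m³/s.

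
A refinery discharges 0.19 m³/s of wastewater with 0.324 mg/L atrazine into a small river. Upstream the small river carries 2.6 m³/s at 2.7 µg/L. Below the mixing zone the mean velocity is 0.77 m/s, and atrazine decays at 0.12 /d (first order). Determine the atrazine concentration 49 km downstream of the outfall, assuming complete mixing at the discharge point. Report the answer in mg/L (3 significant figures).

0.0225 mg/L

2.7 µg/L = 0.0027 mg/L.
After complete mixing, C₀ = (0.19·0.324 + 2.6·0.0027) / 2.79 = 0.02458 mg/L.
Travel time t = 4.9e+04 m / 0.77 m/s = 6.364e+04 s = 0.7365 d.
C = 0.02458·exp(−0.12·0.7365) = 0.02458·0.9154 = 0.0225 mg/L.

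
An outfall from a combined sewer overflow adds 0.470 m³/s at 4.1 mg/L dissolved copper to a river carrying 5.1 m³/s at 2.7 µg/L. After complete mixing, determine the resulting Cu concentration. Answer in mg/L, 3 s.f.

2.7 µg/L = 0.0027 mg/L.
By mass balance at complete mixing, C = (0.47·4.1 + 5.1·0.0027) / (0.47 + 5.1) = 1.941/5.57 = 0.3484 mg/L.

0.348 mg/L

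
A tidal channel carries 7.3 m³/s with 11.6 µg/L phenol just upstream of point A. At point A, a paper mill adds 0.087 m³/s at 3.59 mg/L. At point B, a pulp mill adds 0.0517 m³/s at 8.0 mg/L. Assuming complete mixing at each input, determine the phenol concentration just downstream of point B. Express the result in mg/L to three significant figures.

0.109 mg/L

11.6 µg/L = 0.0116 mg/L.
After input A: C = (7.3·0.0116 + 0.087·3.59) / 7.387 = 0.05374 mg/L.
After input B: C = (7.387·0.05374 + 0.0517·8) / 7.439 = 0.109 mg/L.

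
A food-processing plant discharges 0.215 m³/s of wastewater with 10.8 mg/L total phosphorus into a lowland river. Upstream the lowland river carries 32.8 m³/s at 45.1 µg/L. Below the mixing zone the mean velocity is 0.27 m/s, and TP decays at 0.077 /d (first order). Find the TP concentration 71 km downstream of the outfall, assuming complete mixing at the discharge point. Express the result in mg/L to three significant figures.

0.0911 mg/L

45.1 µg/L = 0.0451 mg/L.
After complete mixing, C₀ = (0.215·10.8 + 32.8·0.0451) / 33.02 = 0.1151 mg/L.
Travel time t = 7.1e+04 m / 0.27 m/s = 2.63e+05 s = 3.044 d.
C = 0.1151·exp(−0.077·3.044) = 0.1151·0.7911 = 0.09108 mg/L.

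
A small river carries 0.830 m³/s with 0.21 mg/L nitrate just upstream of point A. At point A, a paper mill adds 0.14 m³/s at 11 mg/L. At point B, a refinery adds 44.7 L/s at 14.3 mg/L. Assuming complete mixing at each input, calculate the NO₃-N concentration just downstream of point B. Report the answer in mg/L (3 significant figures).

After input A: C = (0.83·0.21 + 0.14·11) / 0.97 = 1.767 mg/L.
44.7 L/s = 0.0447 m³/s.
After input B: C = (0.97·1.767 + 0.0447·14.3) / 1.015 = 2.319 mg/L.

2.32 mg/L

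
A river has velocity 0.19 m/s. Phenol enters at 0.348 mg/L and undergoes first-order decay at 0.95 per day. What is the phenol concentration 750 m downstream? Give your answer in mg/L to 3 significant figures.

0.333 mg/L

Travel time t = 750 m / 0.19 m/s = 750/0.19 = 3947 s = 0.04569 d.
First-order decay: C = 0.348·exp(−0.95·0.04569) = 0.348·0.9575 = 0.3332 mg/L.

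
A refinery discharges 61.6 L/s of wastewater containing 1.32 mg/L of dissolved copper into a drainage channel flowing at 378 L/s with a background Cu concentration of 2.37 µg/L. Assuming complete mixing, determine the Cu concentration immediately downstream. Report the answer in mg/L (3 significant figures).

0.187 mg/L

61.6 L/s = 0.0616 m³/s.
378 L/s = 0.378 m³/s.
2.37 µg/L = 0.00237 mg/L.
Flow-weighted mixing gives C = (0.0616·1.32 + 0.378·0.00237) / (0.0616 + 0.378) = 0.08221/0.4396 = 0.187 mg/L.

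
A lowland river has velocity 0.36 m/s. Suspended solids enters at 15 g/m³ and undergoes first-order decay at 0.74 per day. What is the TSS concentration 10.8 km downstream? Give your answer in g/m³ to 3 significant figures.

11.6 g/m³

Travel time t = 10.8 km / 0.36 m/s = 1.08e+04/0.36 = 3e+04 s = 0.3472 d.
First-order decay: C = 15·exp(−0.74·0.3472) = 15·0.7734 = 11.6 g/m³.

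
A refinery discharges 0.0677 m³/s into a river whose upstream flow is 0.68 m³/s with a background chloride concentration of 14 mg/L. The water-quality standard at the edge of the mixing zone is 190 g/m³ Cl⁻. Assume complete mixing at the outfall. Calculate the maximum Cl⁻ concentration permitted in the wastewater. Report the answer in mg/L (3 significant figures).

Mass balance: 190·0.7477 = 0.0677·Cₑ + 0.68·14.
Cₑ = (142.1 − 9.52) / 0.0677 = 1958 mg/L.

1960 mg/L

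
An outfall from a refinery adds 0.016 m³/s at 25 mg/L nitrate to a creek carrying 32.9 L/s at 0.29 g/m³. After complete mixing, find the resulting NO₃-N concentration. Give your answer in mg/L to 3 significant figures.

32.9 L/s = 0.0329 m³/s.
By mass balance at complete mixing, C = (0.016·25 + 0.0329·0.29) / (0.016 + 0.0329) = 0.4095/0.0489 = 8.375 mg/L.

8.38 mg/L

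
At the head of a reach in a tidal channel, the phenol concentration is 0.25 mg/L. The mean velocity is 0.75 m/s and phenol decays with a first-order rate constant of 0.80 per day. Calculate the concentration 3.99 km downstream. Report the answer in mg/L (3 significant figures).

0.238 mg/L

Travel time t = 3.99 km / 0.75 m/s = 3990/0.75 = 5320 s = 0.06157 d.
First-order decay: C = 0.25·exp(−0.80·0.06157) = 0.25·0.9519 = 0.238 mg/L.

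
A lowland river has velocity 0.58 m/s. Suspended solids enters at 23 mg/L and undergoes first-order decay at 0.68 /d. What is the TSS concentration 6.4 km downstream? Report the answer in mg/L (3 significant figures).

21.1 mg/L

Travel time t = 6.4 km / 0.58 m/s = 6400/0.58 = 1.103e+04 s = 0.1277 d.
First-order decay: C = 23·exp(−0.68·0.1277) = 23·0.9168 = 21.09 mg/L.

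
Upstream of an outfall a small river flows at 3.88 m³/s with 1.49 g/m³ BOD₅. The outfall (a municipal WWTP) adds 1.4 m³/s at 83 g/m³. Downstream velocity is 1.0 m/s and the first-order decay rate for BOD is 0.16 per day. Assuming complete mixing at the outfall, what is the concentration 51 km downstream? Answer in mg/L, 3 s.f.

After complete mixing, C₀ = (1.4·83 + 3.88·1.49) / 5.28 = 23.1 mg/L.
Travel time t = 5.1e+04 m / 1.0 m/s = 5.1e+04 s = 0.5903 d.
C = 23.1·exp(−0.16·0.5903) = 23.1·0.9099 = 21.02 mg/L.

21.0 mg/L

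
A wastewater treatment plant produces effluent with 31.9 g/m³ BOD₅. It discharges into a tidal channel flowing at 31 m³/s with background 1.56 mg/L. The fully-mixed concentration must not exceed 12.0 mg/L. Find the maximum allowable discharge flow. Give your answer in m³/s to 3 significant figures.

16.3 m³/s

Mass balance at complete mixing: C_std·(Q_w + Q_r) = Q_w·C_e + Q_r·C_b.
Rearranging, Q_w = Q_r·(C_std − C_b)/(C_e − C_std) = 31·(12 − 1.56) / (31.9 − 12) = 16.26 m³/s.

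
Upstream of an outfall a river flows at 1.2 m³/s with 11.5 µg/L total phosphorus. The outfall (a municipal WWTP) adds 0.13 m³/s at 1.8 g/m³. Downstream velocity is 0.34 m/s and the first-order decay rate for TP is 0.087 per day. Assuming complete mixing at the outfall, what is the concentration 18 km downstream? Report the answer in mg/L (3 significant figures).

0.177 mg/L

11.5 µg/L = 0.0115 mg/L.
After complete mixing, C₀ = (0.13·1.8 + 1.2·0.0115) / 1.33 = 0.1863 mg/L.
Travel time t = 1.8e+04 m / 0.34 m/s = 5.294e+04 s = 0.6127 d.
C = 0.1863·exp(−0.087·0.6127) = 0.1863·0.9481 = 0.1766 mg/L.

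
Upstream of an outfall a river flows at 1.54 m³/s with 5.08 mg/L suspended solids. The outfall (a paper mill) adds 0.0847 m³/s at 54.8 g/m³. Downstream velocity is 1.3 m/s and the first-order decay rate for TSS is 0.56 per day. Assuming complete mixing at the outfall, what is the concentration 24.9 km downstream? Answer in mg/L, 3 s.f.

6.78 mg/L

After complete mixing, C₀ = (0.0847·54.8 + 1.54·5.08) / 1.625 = 7.672 mg/L.
Travel time t = 2.49e+04 m / 1.3 m/s = 1.915e+04 s = 0.2217 d.
C = 7.672·exp(−0.56·0.2217) = 7.672·0.8833 = 6.776 mg/L.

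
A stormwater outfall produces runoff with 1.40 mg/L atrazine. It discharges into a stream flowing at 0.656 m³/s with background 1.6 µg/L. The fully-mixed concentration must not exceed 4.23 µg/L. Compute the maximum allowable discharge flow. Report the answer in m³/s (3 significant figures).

1.6 µg/L = 0.0016 mg/L.
4.23 µg/L = 0.00423 mg/L.
Mass balance at complete mixing: C_std·(Q_w + Q_r) = Q_w·C_e + Q_r·C_b.
Rearranging, Q_w = Q_r·(C_std − C_b)/(C_e − C_std) = 0.656·(0.00423 − 0.0016) / (1.4 − 0.00423) = 0.001236 m³/s.

0.00124 m³/s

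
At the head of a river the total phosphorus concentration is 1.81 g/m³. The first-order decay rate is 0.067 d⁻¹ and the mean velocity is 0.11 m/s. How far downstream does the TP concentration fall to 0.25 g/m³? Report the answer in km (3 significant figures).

From C = C₀·e^(−kt), t = ln(C₀/C)/k = ln(1.81/0.25)/0.067 = 1.98/0.067 = 29.55 d.
Distance = v·t = 0.11 m/s × 2.553e+06 s = 2.808e+05 m = 280.8 km.

281 km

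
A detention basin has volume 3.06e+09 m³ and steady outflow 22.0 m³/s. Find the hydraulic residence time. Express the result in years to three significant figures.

Q = 22.0 m³/s × 3.156e+07 s/yr = 6.943e+08 m³/yr.
Hydraulic residence time τ = V/Q = 3.06e+09/6.943e+08 = 4.408 yr.

4.41 yr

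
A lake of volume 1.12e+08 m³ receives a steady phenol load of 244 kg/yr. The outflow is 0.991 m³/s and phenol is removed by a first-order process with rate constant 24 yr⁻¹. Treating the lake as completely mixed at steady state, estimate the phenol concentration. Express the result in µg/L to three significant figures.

0.0897 µg/L

Outflow Q = 0.991 m³/s × 3.156e+07 s/yr = 3.127e+07 m³/yr.
Steady-state CSTR mass balance: W = Q·C + k·V·C, so C = W/(Q + kV).
Q + kV = 3.127e+07 + 24·1.12e+08 = 2.719e+09 m³/yr.
C = 244/2.719e+09 = 8.973e-08 kg/m³ = 8.973e-05 mg/L = 0.08973 µg/L.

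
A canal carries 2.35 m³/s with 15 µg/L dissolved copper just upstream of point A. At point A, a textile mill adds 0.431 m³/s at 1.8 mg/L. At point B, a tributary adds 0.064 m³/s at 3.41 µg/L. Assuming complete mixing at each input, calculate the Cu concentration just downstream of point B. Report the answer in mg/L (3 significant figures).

15 µg/L = 0.015 mg/L.
After input A: C = (2.35·0.015 + 0.431·1.8) / 2.781 = 0.2916 mg/L.
3.41 µg/L = 0.00341 mg/L.
After input B: C = (2.781·0.2916 + 0.064·0.00341) / 2.845 = 0.2852 mg/L.

0.285 mg/L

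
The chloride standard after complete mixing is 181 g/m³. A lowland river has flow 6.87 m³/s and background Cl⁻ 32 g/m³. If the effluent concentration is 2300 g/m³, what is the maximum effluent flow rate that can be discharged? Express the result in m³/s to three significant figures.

0.483 m³/s

Mass balance at complete mixing: C_std·(Q_w + Q_r) = Q_w·C_e + Q_r·C_b.
Rearranging, Q_w = Q_r·(C_std − C_b)/(C_e − C_std) = 6.87·(181 − 32) / (2300 − 181) = 0.4831 m³/s.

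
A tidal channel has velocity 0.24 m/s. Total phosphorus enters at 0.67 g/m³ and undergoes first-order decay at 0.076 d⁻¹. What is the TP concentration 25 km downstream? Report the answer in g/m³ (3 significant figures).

0.611 g/m³

Travel time t = 25 km / 0.24 m/s = 2.5e+04/0.24 = 1.042e+05 s = 1.206 d.
First-order decay: C = 0.67·exp(−0.076·1.206) = 0.67·0.9124 = 0.6113 g/m³.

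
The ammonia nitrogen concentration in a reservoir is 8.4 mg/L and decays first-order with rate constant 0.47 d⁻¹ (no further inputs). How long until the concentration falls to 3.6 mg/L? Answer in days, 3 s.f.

t = ln(C₀/C)/k = ln(8.4/3.6)/0.47 = 0.8473/0.47 = 1.803 d.

1.80 d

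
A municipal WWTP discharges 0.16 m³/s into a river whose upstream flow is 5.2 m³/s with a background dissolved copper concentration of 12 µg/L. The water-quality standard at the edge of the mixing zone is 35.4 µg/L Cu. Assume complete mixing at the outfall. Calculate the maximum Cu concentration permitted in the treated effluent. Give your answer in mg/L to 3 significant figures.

12 µg/L = 0.012 mg/L.
35.4 µg/L = 0.0354 mg/L.
Mass balance: 0.0354·5.36 = 0.16·Cₑ + 5.2·0.012.
Cₑ = (0.1897 − 0.0624) / 0.16 = 0.7959 mg/L.

0.796 mg/L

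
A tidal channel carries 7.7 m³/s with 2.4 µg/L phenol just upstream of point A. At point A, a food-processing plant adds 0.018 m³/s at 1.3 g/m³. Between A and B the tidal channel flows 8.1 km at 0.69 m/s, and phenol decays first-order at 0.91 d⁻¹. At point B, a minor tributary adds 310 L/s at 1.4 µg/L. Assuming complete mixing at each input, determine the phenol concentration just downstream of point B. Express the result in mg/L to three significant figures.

0.00466 mg/L

2.4 µg/L = 0.0024 mg/L.
After input A: C = (7.7·0.0024 + 0.018·1.3) / 7.718 = 0.005426 mg/L.
Over the 8.1 km reach to input B (t = 1.174e+04 s = 0.1359 d), decay gives C = 0.005426·exp(−0.91·0.1359) = 0.004795 mg/L.
310 L/s = 0.31 m³/s.
1.4 µg/L = 0.0014 mg/L.
After input B: C = (7.718·0.004795 + 0.31·0.0014) / 8.028 = 0.004664 mg/L.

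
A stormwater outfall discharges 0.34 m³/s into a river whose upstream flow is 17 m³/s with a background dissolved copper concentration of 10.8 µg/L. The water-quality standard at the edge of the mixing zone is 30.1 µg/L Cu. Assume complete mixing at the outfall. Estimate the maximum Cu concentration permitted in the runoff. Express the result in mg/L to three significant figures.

10.8 µg/L = 0.0108 mg/L.
30.1 µg/L = 0.0301 mg/L.
Mass balance: 0.0301·17.34 = 0.34·Cₑ + 17·0.0108.
Cₑ = (0.5219 − 0.1836) / 0.34 = 0.9951 mg/L.

0.995 mg/L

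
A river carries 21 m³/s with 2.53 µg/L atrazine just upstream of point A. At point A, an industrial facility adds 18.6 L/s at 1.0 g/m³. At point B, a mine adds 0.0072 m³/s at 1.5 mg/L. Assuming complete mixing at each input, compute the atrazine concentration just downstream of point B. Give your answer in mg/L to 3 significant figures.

0.00393 mg/L

2.53 µg/L = 0.00253 mg/L.
18.6 L/s = 0.0186 m³/s.
After input A: C = (21·0.00253 + 0.0186·1) / 21.02 = 0.003413 mg/L.
After input B: C = (21.02·0.003413 + 0.0072·1.5) / 21.03 = 0.003925 mg/L.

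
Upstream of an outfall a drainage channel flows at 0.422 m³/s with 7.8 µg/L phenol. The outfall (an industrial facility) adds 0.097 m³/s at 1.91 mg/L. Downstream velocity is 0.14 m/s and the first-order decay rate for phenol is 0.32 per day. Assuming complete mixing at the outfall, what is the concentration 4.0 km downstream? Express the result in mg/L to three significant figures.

7.8 µg/L = 0.0078 mg/L.
After complete mixing, C₀ = (0.097·1.91 + 0.422·0.0078) / 0.519 = 0.3633 mg/L.
Travel time t = 4000 m / 0.14 m/s = 2.857e+04 s = 0.3307 d.
C = 0.3633·exp(−0.32·0.3307) = 0.3633·0.8996 = 0.3268 mg/L.

0.327 mg/L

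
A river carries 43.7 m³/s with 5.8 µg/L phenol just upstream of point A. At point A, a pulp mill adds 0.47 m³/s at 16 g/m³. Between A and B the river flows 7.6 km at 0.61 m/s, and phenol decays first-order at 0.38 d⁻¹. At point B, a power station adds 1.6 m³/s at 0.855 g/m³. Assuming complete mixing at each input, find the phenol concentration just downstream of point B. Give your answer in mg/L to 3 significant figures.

5.8 µg/L = 0.0058 mg/L.
After input A: C = (43.7·0.0058 + 0.47·16) / 44.17 = 0.176 mg/L.
Over the 7.6 km reach to input B (t = 1.246e+04 s = 0.1442 d), decay gives C = 0.176·exp(−0.38·0.1442) = 0.1666 mg/L.
After input B: C = (44.17·0.1666 + 1.6·0.855) / 45.77 = 0.1907 mg/L.

0.191 mg/L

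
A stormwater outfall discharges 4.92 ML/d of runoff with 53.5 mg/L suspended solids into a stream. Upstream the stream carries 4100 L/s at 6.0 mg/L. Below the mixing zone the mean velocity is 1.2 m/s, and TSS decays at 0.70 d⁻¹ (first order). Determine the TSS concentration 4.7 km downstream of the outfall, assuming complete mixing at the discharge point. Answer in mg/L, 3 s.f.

6.44 mg/L

4.92 ML/d = 0.05694 m³/s.
4100 L/s = 4.1 m³/s.
After complete mixing, C₀ = (0.05694·53.5 + 4.1·6) / 4.157 = 6.651 mg/L.
Travel time t = 4700 m / 1.2 m/s = 3917 s = 0.04533 d.
C = 6.651·exp(−0.70·0.04533) = 6.651·0.9688 = 6.443 mg/L.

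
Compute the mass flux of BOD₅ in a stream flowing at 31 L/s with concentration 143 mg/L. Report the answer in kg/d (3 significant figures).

31 L/s = 0.031 m³/s.
Mass flux = Q·C = 0.031 m³/s × 143 g/m³ = 4.433 g/s.
= 4.433 g/s × 86.4 = 383 kg/d.

383 kg/d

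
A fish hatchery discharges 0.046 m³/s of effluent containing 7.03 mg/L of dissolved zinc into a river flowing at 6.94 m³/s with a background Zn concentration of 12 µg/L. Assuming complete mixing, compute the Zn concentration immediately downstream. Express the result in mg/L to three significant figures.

12 µg/L = 0.012 mg/L.
Conservation of mass across the mixing zone: C = (0.046·7.03 + 6.94·0.012) / (0.046 + 6.94) = 0.4067/6.986 = 0.05821 mg/L.

0.0582 mg/L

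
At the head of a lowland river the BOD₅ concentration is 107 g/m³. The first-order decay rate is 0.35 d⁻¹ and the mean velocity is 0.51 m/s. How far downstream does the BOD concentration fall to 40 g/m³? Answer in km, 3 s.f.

124 km

From C = C₀·e^(−kt), t = ln(C₀/C)/k = ln(107/40)/0.35 = 0.9839/0.35 = 2.811 d.
Distance = v·t = 0.51 m/s × 2.429e+05 s = 1.239e+05 m = 123.9 km.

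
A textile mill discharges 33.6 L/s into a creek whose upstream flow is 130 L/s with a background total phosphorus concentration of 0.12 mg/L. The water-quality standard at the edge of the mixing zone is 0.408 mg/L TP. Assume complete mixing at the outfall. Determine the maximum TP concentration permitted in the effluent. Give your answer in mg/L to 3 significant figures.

1.52 mg/L

33.6 L/s = 0.0336 m³/s.
130 L/s = 0.13 m³/s.
Mass balance: 0.408·0.1636 = 0.0336·Cₑ + 0.13·0.12.
Cₑ = (0.06675 − 0.0156) / 0.0336 = 1.522 mg/L.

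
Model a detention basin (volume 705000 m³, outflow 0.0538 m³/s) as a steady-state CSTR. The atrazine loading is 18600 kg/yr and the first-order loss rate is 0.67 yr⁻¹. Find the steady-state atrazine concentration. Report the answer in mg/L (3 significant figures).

Outflow Q = 0.0538 m³/s × 3.156e+07 s/yr = 1.698e+06 m³/yr.
Steady-state CSTR mass balance: W = Q·C + k·V·C, so C = W/(Q + kV).
Q + kV = 1.698e+06 + 0.67·705000 = 2.17e+06 m³/yr.
C = 18600/2.17e+06 = 0.008571 kg/m³ = 8.571 mg/L.

8.57 mg/L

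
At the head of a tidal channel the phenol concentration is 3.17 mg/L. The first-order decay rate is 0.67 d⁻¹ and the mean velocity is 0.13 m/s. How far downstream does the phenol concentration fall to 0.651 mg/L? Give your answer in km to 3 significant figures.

26.5 km

From C = C₀·e^(−kt), t = ln(C₀/C)/k = ln(3.17/0.651)/0.67 = 1.583/0.67 = 2.363 d.
Distance = v·t = 0.13 m/s × 2.041e+05 s = 2.654e+04 m = 26.54 km.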